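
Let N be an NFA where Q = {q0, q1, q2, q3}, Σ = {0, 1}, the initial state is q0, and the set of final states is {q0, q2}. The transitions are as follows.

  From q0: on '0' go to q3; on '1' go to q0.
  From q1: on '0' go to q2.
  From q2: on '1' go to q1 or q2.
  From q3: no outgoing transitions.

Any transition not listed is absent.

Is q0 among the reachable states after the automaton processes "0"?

Start in {q0}.
Read '0': q0→{q3}; now {q3}.
State q0 is not in {q3}.

No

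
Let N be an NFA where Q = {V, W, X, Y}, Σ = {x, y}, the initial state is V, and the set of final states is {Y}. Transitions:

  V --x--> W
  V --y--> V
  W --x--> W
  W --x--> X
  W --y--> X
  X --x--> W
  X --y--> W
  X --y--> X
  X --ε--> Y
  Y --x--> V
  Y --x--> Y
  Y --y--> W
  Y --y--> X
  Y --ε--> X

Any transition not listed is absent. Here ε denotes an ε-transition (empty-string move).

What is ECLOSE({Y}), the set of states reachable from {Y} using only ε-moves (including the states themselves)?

{X, Y}

Begin with {Y}.
ε-move Y → X; add X.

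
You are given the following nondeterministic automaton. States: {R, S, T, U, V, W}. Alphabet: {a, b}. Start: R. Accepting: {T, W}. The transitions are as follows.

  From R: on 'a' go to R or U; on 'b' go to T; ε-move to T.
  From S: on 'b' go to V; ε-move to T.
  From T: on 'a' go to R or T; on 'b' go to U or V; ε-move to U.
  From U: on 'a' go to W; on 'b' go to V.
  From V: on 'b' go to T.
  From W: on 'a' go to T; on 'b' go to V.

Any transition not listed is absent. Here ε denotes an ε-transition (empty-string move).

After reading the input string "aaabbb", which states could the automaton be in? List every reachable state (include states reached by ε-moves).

Start: ε-closure({R}) = {R, T, U}.
Read 'a': R→{R, U}, T→{R, T}, U→{W}; now {R, T, U, W}.
Read 'a': R→{R, U}, T→{R, T}, U→{W}, W→{T}; now {R, T, U, W}.
Read 'a': R→{R, U}, T→{R, T}, U→{W}, W→{T}; now {R, T, U, W}.
Read 'b': R→{T}, T→{U, V}, U→{V}, W→{V}; now {T, U, V}.
Read 'b': T→{U, V}, U→{V}, V→{T}; now {T, U, V}.
Read 'b': T→{U, V}, U→{V}, V→{T}; now {T, U, V}.

{T, U, V}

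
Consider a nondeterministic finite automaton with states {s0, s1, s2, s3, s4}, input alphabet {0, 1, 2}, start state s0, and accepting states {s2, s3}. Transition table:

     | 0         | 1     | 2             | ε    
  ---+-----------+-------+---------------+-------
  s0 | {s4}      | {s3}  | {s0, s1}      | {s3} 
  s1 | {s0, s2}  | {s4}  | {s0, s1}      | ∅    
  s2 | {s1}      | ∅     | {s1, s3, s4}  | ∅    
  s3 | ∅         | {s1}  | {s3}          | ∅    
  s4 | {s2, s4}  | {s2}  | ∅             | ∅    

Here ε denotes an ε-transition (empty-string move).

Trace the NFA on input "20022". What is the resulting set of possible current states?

{s0, s1, s3}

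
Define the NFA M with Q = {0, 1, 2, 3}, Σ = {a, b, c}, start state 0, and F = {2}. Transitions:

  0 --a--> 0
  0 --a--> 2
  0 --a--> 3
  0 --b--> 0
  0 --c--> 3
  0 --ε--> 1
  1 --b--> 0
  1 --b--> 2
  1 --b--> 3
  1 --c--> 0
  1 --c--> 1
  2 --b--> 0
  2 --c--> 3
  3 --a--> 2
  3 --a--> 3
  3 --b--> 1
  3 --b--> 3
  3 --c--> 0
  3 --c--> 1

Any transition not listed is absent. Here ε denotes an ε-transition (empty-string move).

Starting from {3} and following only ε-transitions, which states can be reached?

{3}

Begin with {3}.
No ε-moves leave this set, so the closure equals the set itself.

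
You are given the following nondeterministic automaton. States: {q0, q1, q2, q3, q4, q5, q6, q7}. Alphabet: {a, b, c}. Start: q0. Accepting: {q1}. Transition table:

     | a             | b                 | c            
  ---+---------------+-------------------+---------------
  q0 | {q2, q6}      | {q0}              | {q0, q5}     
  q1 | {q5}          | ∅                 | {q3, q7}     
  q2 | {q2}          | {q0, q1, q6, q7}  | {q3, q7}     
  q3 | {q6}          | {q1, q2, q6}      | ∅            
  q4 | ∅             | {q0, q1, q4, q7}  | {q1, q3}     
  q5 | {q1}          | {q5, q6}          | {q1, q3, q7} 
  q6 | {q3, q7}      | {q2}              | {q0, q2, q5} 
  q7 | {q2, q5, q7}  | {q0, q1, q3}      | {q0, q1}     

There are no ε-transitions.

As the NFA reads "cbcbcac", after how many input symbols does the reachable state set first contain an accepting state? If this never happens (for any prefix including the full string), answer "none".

Start in {q0}.
Read 'c': {q0} → {q0, q5}.
Read 'b': {q0, q5} → {q0, q5, q6}.
Read 'c': {q0, q5, q6} → {q0, q1, q2, q3, q5, q7}.
None of the earlier sets intersect F, but {q0, q1, q2, q3, q5, q7} does.

3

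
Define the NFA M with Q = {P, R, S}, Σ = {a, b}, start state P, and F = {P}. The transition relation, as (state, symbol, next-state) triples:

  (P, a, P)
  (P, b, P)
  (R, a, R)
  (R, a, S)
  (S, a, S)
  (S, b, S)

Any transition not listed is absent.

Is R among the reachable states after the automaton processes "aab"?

Start in {P}.
Read 'a': {P} → {P}.
Read 'a': {P} → {P}.
Read 'b': {P} → {P}.
State R is not in {P}.

No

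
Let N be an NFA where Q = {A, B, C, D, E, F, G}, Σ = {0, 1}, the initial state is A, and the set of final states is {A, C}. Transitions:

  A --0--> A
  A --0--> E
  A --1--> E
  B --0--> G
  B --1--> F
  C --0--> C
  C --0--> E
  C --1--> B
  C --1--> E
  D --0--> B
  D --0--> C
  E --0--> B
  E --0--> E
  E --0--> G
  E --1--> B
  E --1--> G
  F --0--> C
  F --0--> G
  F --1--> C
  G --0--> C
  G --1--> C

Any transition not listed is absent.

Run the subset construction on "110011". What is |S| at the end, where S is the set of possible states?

Start in {A}.
Read '1': A→{E}; now {E}.
Read '1': E→{B, G}; now {B, G}.
Read '0': B→{G}, G→{C}; now {C, G}.
Read '0': C→{C, E}, G→{C}; now {C, E}.
Read '1': C→{B, E}, E→{B, G}; now {B, E, G}.
Read '1': B→{F}, E→{B, G}, G→{C}; now {B, C, F, G}.
That set has 4 states.

4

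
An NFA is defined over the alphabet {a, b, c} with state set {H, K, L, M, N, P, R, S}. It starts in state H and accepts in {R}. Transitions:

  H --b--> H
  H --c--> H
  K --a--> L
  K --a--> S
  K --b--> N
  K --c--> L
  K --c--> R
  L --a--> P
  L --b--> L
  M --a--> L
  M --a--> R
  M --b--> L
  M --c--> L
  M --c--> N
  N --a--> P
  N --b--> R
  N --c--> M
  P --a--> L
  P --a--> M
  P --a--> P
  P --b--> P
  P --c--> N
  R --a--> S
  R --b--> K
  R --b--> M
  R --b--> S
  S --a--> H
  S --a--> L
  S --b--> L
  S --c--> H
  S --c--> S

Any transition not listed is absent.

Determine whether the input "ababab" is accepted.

No

Start in {H}.
Read 'a': {H} → ∅.
The set is empty and remains empty for the remaining 5 symbols.
The final set ∅ contains no accepting state.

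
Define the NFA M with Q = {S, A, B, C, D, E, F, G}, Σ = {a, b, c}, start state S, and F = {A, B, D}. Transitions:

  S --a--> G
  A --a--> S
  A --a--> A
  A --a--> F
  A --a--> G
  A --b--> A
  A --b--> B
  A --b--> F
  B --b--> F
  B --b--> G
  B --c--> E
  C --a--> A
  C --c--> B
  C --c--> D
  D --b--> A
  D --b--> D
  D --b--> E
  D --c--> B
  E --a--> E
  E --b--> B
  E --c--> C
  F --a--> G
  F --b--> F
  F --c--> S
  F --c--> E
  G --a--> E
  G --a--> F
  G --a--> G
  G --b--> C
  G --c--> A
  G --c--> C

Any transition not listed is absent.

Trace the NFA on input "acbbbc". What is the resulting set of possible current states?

{S, A, B, C, D, E}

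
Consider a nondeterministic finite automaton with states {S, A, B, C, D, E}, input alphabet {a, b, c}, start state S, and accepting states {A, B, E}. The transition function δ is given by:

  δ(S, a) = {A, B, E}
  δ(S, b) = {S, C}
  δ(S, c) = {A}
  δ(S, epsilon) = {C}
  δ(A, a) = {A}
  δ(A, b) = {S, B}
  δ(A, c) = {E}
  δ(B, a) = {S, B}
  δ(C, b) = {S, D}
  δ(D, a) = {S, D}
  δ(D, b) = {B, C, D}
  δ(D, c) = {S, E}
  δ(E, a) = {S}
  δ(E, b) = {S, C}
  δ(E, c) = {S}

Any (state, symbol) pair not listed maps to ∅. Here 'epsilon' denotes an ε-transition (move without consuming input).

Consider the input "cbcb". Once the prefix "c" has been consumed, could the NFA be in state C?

No

Start: ε-closure({S}) = {S, C}.
Read 'c': {S, C} → {A}.
State C is not in {A}.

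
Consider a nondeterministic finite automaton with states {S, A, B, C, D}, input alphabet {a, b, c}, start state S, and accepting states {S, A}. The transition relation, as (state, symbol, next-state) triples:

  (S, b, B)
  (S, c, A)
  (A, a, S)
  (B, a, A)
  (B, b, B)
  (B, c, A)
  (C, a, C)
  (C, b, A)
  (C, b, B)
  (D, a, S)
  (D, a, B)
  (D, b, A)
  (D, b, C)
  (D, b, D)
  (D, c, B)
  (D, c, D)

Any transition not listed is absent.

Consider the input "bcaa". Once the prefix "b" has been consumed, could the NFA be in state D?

Start in {S}.
Read 'b': {S} → {B}.
State D is not in {B}.

No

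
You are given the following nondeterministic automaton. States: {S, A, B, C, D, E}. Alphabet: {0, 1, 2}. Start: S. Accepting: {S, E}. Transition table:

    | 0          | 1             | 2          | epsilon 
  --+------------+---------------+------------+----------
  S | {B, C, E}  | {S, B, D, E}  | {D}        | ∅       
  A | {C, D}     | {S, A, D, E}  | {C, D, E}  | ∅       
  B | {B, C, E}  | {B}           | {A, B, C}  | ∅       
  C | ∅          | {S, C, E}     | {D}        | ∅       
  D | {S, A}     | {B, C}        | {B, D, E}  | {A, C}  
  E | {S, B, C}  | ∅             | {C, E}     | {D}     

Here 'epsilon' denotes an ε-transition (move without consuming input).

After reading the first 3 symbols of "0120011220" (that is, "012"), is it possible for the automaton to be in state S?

No

Start in {S}.
Read '0': S→{B, C, E}; union {B, C, E}; ε-closure = {A, B, C, D, E}.
Read '1': A→{S, A, D, E}, B→{B}, C→{S, C, E}, D→{B, C}, E→∅; now {S, A, B, C, D, E}.
Read '2': S→{D}, A→{C, D, E}, B→{A, B, C}, C→{D}, D→{B, D, E}, E→{C, E}; now {A, B, C, D, E}.
State S is not in {A, B, C, D, E}.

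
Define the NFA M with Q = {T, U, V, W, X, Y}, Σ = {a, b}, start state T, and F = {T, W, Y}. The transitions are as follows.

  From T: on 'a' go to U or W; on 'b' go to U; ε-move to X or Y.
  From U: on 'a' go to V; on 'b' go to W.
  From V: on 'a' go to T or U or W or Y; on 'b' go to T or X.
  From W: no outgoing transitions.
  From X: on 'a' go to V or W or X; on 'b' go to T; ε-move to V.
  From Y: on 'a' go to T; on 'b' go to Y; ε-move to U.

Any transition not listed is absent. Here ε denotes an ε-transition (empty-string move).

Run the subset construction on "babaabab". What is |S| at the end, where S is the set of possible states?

Start: ε-closure({T}) = {T, U, V, X, Y}.
Read 'b': {T, U, V, X, Y} → {T, U, V, W, X, Y}.
Read 'a': {T, U, V, W, X, Y} → {T, U, V, W, X, Y}.
Read 'b': {T, U, V, W, X, Y} → {T, U, V, W, X, Y}.
Read 'a': {T, U, V, W, X, Y} → {T, U, V, W, X, Y}.
Read 'a': {T, U, V, W, X, Y} → {T, U, V, W, X, Y}.
Read 'b': {T, U, V, W, X, Y} → {T, U, V, W, X, Y}.
Read 'a': {T, U, V, W, X, Y} → {T, U, V, W, X, Y}.
Read 'b': {T, U, V, W, X, Y} → {T, U, V, W, X, Y}.
That set has 6 states.

6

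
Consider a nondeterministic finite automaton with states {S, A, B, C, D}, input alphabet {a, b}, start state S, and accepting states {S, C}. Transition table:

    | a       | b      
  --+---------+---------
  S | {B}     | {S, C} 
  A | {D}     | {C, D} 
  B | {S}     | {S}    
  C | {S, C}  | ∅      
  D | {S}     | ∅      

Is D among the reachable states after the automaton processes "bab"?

No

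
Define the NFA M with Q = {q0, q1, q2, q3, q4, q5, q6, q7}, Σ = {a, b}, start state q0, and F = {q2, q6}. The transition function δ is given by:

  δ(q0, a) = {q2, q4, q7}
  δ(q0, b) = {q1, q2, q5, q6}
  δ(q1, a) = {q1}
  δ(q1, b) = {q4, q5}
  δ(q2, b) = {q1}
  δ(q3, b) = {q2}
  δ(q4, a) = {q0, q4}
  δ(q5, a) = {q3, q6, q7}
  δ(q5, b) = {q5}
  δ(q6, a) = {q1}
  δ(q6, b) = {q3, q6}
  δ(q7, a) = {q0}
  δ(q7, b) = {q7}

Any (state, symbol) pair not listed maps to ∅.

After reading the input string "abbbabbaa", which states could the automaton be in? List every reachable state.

Start in {q0}.
Read 'a': q0→{q2, q4, q7}; now {q2, q4, q7}.
Read 'b': q2→{q1}, q4→∅, q7→{q7}; now {q1, q7}.
Read 'b': q1→{q4, q5}, q7→{q7}; now {q4, q5, q7}.
Read 'b': q4→∅, q5→{q5}, q7→{q7}; now {q5, q7}.
Read 'a': q5→{q3, q6, q7}, q7→{q0}; now {q0, q3, q6, q7}.
Read 'b': q0→{q1, q2, q5, q6}, q3→{q2}, q6→{q3, q6}, q7→{q7}; now {q1, q2, q3, q5, q6, q7}.
Read 'b': q1→{q4, q5}, q2→{q1}, q3→{q2}, q5→{q5}, q6→{q3, q6}, q7→{q7}; now {q1, q2, q3, q4, q5, q6, q7}.
Read 'a': q1→{q1}, q2→∅, q3→∅, q4→{q0, q4}, q5→{q3, q6, q7}, q6→{q1}, q7→{q0}; now {q0, q1, q3, q4, q6, q7}.
Read 'a': q0→{q2, q4, q7}, q1→{q1}, q3→∅, q4→{q0, q4}, q6→{q1}, q7→{q0}; now {q0, q1, q2, q4, q7}.

{q0, q1, q2, q4, q7}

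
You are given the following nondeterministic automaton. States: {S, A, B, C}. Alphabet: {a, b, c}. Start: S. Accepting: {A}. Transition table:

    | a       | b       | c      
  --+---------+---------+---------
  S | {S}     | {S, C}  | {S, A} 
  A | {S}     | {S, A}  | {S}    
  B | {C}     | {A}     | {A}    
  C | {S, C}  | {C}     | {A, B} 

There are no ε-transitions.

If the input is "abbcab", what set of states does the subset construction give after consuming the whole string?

{S, C}

Start in {S}.
Read 'a': S→{S}; now {S}.
Read 'b': S→{S, C}; now {S, C}.
Read 'b': S→{S, C}, C→{C}; now {S, C}.
Read 'c': S→{S, A}, C→{A, B}; now {S, A, B}.
Read 'a': S→{S}, A→{S}, B→{C}; now {S, C}.
Read 'b': S→{S, C}, C→{C}; now {S, C}.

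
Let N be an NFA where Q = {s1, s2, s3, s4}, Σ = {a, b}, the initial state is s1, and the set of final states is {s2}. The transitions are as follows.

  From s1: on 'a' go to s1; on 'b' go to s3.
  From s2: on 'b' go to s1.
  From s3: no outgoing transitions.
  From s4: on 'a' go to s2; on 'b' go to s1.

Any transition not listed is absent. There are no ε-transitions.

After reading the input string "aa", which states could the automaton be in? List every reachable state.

{s1}

Start in {s1}.
Read 'a': s1→{s1}; now {s1}.
Read 'a': s1→{s1}; now {s1}.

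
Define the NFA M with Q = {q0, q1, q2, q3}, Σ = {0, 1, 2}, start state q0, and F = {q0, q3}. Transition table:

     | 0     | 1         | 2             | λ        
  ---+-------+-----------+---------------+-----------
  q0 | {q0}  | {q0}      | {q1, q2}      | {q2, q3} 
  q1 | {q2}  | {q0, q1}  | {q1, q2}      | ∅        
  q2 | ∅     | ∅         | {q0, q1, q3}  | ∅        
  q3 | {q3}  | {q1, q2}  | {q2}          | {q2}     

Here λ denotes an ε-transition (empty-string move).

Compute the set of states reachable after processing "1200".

Start: ε-closure({q0}) = {q0, q2, q3}.
Read '1': q0→{q0}, q2→∅, q3→{q1, q2}; union {q0, q1, q2}; ε-closure = {q0, q1, q2, q3}.
Read '2': q0→{q1, q2}, q1→{q1, q2}, q2→{q0, q1, q3}, q3→{q2}; now {q0, q1, q2, q3}.
Read '0': q0→{q0}, q1→{q2}, q2→∅, q3→{q3}; now {q0, q2, q3}.
Read '0': q0→{q0}, q2→∅, q3→{q3}; union {q0, q3}; ε-closure = {q0, q2, q3}.

{q0, q2, q3}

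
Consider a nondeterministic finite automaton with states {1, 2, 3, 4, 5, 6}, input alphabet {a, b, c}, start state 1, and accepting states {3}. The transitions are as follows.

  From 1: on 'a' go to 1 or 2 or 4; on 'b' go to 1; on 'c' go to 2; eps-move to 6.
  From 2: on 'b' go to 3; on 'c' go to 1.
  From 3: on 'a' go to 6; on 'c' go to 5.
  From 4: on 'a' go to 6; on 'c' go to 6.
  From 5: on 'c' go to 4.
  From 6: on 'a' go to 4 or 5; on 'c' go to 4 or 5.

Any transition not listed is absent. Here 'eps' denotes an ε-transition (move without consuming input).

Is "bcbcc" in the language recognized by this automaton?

No

Start: ε-closure({1}) = {1, 6}.
Read 'b': 1→{1}, 6→∅; union {1}; ε-closure = {1, 6}.
Read 'c': 1→{2}, 6→{4, 5}; now {2, 4, 5}.
Read 'b': 2→{3}, 4→∅, 5→∅; now {3}.
Read 'c': 3→{5}; now {5}.
Read 'c': 5→{4}; now {4}.
The final set {4} contains no accepting state.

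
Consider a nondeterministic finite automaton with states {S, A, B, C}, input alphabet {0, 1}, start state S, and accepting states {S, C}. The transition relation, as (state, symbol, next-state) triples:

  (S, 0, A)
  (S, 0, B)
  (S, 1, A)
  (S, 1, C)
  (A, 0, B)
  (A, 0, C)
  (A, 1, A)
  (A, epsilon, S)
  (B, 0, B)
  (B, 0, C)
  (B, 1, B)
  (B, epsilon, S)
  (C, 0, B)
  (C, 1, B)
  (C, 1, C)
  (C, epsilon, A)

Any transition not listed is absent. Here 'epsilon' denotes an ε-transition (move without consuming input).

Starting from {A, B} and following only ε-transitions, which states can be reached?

{S, A, B}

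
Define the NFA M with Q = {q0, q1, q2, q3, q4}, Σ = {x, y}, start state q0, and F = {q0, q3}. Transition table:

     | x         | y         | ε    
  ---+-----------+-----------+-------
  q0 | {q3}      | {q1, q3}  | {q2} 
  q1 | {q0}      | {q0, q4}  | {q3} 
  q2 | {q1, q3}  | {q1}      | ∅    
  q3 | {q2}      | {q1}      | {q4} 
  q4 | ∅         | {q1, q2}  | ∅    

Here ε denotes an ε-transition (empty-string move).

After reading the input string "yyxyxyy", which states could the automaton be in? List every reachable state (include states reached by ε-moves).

{q0, q1, q2, q3, q4}

Start: ε-closure({q0}) = {q0, q2}.
Read 'y': {q0, q2} → {q1, q3, q4}.
Read 'y': {q1, q3, q4} → {q0, q1, q2, q3, q4}.
Read 'x': {q0, q1, q2, q3, q4} → {q0, q1, q2, q3, q4}.
Read 'y': {q0, q1, q2, q3, q4} → {q0, q1, q2, q3, q4}.
Read 'x': {q0, q1, q2, q3, q4} → {q0, q1, q2, q3, q4}.
Read 'y': {q0, q1, q2, q3, q4} → {q0, q1, q2, q3, q4}.
Read 'y': {q0, q1, q2, q3, q4} → {q0, q1, q2, q3, q4}.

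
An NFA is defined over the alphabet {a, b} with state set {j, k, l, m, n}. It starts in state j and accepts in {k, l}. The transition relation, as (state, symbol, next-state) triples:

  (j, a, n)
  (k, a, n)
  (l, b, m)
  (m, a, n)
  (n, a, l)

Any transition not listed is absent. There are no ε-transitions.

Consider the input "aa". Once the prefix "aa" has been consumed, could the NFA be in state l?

Yes

Start in {j}.
Read 'a': j→{n}; now {n}.
Read 'a': n→{l}; now {l}.
State l is in {l}.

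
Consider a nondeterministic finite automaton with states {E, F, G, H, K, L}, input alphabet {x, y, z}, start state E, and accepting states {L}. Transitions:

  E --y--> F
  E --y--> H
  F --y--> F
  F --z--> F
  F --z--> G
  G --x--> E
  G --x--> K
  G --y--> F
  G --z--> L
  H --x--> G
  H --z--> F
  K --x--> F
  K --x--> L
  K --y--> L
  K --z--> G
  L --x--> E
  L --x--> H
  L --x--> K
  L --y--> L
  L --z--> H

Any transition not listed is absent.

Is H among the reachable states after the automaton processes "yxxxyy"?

No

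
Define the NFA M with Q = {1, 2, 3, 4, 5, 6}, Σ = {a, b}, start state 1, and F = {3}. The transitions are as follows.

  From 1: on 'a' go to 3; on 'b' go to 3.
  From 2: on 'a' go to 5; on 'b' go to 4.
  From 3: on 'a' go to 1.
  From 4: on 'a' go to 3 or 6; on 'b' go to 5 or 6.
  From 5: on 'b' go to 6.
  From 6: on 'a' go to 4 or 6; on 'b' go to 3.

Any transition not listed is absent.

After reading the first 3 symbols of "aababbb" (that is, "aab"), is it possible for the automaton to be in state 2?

No

Start in {1}.
Read 'a': 1→{3}; now {3}.
Read 'a': 3→{1}; now {1}.
Read 'b': 1→{3}; now {3}.
State 2 is not in {3}.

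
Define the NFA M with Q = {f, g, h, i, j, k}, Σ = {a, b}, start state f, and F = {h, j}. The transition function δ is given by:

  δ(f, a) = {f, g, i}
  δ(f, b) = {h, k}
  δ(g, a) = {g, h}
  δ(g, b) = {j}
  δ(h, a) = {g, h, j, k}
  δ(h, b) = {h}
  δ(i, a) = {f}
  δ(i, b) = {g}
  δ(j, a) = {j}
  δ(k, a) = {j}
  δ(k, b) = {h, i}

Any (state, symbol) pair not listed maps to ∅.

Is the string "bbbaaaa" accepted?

Yes

Start in {f}.
Read 'b': f→{h, k}; now {h, k}.
Read 'b': h→{h}, k→{h, i}; now {h, i}.
Read 'b': h→{h}, i→{g}; now {g, h}.
Read 'a': g→{g, h}, h→{g, h, j, k}; now {g, h, j, k}.
Read 'a': g→{g, h}, h→{g, h, j, k}, j→{j}, k→{j}; now {g, h, j, k}.
Read 'a': g→{g, h}, h→{g, h, j, k}, j→{j}, k→{j}; now {g, h, j, k}.
Read 'a': g→{g, h}, h→{g, h, j, k}, j→{j}, k→{j}; now {g, h, j, k}.
The final set {g, h, j, k} contains the accepting states h, j.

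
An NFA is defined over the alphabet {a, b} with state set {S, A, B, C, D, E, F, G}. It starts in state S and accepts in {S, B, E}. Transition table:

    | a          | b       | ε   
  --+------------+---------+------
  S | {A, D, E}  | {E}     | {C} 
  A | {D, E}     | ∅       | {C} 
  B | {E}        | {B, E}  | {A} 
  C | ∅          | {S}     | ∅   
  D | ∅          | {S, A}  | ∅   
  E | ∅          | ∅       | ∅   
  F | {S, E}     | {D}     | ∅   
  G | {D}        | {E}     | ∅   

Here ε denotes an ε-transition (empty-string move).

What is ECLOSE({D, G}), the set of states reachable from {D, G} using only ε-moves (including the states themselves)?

Begin with {D, G}.
No ε-moves leave this set, so the closure equals the set itself.

{D, G}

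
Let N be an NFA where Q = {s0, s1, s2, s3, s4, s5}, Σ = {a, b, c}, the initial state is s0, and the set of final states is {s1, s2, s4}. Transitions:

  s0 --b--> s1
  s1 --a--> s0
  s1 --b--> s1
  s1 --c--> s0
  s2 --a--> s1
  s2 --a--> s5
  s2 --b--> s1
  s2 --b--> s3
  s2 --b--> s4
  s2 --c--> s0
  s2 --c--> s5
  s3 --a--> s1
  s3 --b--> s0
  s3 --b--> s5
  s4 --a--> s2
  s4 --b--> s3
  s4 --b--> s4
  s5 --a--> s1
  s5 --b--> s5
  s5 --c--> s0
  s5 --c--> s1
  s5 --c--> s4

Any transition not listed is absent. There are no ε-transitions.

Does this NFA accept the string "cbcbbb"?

No

Start in {s0}.
Read 'c': {s0} → ∅.
The set is empty and remains empty for the remaining 5 symbols.
The final set ∅ contains no accepting state.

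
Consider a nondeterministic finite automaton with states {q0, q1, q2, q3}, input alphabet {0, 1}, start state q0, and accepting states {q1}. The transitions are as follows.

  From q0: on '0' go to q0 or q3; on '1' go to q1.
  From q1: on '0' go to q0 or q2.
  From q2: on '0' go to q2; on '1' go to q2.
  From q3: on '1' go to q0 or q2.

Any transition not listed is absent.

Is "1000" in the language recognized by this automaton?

No

Start in {q0}.
Read '1': {q0} → {q1}.
Read '0': {q1} → {q0, q2}.
Read '0': {q0, q2} → {q0, q2, q3}.
Read '0': {q0, q2, q3} → {q0, q2, q3}.
The final set {q0, q2, q3} contains no accepting state.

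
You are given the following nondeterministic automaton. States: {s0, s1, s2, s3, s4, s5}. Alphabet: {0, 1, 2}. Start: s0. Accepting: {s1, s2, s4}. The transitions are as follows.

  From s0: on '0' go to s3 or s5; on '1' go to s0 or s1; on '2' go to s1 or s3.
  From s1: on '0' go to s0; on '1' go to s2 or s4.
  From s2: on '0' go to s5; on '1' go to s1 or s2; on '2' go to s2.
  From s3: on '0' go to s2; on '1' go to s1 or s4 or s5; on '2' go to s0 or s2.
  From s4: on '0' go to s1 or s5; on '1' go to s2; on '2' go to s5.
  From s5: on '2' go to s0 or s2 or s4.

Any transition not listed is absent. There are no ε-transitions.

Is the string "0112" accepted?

Start in {s0}.
Read '0': s0→{s3, s5}; now {s3, s5}.
Read '1': s3→{s1, s4, s5}, s5→∅; now {s1, s4, s5}.
Read '1': s1→{s2, s4}, s4→{s2}, s5→∅; now {s2, s4}.
Read '2': s2→{s2}, s4→{s5}; now {s2, s5}.
The final set {s2, s5} contains the accepting state s2.

Yes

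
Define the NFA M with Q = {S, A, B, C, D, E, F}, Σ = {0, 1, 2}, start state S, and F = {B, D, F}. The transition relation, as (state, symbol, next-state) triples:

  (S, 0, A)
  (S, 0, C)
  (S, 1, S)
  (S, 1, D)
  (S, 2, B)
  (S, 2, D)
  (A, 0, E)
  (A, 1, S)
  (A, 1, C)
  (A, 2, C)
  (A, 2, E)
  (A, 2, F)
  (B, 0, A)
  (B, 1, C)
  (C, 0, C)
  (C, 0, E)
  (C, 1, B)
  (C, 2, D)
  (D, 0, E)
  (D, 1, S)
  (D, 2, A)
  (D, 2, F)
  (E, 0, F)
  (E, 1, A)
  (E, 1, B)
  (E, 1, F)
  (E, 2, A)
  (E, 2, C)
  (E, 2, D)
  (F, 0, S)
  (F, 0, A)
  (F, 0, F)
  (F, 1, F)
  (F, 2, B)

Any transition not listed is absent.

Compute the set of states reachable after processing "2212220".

Start in {S}.
Read '2': S→{B, D}; now {B, D}.
Read '2': B→∅, D→{A, F}; now {A, F}.
Read '1': A→{S, C}, F→{F}; now {S, C, F}.
Read '2': S→{B, D}, C→{D}, F→{B}; now {B, D}.
Read '2': B→∅, D→{A, F}; now {A, F}.
Read '2': A→{C, E, F}, F→{B}; now {B, C, E, F}.
Read '0': B→{A}, C→{C, E}, E→{F}, F→{S, A, F}; now {S, A, C, E, F}.

{S, A, C, E, F}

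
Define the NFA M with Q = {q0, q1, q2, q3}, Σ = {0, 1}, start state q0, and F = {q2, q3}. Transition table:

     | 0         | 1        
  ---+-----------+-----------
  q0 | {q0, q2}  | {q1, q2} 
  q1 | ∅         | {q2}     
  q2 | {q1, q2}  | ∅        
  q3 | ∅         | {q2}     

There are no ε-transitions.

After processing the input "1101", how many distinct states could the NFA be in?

Start in {q0}.
Read '1': q0→{q1, q2}; now {q1, q2}.
Read '1': q1→{q2}, q2→∅; now {q2}.
Read '0': q2→{q1, q2}; now {q1, q2}.
Read '1': q1→{q2}, q2→∅; now {q2}.
That set has 1 state.

1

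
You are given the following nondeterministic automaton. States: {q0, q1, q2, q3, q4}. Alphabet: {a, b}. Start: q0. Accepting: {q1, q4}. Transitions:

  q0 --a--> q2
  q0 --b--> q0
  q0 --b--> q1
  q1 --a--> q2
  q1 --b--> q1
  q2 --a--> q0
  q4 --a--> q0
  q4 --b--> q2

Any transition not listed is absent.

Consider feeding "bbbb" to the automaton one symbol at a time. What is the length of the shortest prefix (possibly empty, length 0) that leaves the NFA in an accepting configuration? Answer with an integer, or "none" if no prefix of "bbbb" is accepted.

1

Start in {q0}.
Read 'b': {q0} → {q0, q1}.
None of the earlier sets intersect F, but {q0, q1} does.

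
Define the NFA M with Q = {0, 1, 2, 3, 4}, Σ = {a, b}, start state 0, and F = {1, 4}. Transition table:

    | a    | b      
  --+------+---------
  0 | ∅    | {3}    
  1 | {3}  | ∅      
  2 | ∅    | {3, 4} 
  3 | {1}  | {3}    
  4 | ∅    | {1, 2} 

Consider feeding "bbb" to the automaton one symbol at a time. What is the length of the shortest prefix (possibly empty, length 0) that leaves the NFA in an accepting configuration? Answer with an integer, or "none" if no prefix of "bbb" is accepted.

Start in {0}.
Read 'b': 0→{3}; now {3}.
Read 'b': 3→{3}; now {3}.
Read 'b': 3→{3}; now {3}.
No reachable set along the way intersects F.

none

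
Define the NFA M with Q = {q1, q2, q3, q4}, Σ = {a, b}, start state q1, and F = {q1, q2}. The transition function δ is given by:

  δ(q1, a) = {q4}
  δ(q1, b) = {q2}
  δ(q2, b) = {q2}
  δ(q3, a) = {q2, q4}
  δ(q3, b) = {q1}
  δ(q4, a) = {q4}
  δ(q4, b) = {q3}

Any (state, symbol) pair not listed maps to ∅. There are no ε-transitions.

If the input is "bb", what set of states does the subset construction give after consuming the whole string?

Start in {q1}.
Read 'b': {q1} → {q2}.
Read 'b': {q2} → {q2}.

{q2}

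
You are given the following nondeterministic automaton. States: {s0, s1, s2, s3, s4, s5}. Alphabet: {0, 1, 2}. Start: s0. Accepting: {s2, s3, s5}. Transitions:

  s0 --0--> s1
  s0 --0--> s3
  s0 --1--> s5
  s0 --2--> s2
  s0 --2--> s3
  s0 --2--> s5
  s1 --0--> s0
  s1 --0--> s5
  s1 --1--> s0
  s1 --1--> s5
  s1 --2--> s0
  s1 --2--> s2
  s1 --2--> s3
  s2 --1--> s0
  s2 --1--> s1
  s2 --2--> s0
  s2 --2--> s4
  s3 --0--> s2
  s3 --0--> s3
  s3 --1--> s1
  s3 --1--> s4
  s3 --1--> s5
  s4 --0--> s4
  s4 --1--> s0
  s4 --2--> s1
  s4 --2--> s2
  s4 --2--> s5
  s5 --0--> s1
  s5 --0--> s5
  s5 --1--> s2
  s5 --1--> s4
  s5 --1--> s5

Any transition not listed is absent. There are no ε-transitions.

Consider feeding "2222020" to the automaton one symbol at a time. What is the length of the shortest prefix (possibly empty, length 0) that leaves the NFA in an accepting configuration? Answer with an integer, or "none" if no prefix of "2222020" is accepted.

Start in {s0}.
Read '2': s0→{s2, s3, s5}; now {s2, s3, s5}.
None of the earlier sets intersect F, but {s2, s3, s5} does.

1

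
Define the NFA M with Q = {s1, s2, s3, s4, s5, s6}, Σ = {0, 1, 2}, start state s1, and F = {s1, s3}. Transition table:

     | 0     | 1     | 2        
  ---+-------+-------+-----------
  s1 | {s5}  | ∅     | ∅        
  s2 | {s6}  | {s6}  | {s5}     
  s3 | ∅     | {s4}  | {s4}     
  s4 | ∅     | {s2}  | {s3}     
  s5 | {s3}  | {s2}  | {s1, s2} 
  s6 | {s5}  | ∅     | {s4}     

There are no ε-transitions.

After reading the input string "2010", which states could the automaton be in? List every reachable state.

∅

Start in {s1}.
Read '2': {s1} → ∅.
The set is empty and remains empty for the remaining 3 symbols.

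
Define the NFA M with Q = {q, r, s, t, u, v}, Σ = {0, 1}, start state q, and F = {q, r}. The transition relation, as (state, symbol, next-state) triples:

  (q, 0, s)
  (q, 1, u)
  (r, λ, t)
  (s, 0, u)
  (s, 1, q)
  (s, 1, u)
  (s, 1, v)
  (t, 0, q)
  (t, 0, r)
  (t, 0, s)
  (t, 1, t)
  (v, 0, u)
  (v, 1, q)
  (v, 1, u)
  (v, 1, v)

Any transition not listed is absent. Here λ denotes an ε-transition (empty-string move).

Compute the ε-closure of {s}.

{s}

Begin with {s}.
No ε-moves leave this set, so the closure equals the set itself.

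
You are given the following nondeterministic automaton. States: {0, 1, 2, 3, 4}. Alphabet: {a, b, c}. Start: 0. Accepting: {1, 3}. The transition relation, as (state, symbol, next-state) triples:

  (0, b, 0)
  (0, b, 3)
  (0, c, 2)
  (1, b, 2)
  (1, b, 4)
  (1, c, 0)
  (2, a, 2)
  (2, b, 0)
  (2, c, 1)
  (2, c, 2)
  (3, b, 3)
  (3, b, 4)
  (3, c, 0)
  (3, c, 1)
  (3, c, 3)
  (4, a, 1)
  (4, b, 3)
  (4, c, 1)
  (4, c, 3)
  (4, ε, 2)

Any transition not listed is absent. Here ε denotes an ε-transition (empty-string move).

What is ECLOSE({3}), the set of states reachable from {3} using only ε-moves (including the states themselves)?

Begin with {3}.
No ε-moves leave this set, so the closure equals the set itself.

{3}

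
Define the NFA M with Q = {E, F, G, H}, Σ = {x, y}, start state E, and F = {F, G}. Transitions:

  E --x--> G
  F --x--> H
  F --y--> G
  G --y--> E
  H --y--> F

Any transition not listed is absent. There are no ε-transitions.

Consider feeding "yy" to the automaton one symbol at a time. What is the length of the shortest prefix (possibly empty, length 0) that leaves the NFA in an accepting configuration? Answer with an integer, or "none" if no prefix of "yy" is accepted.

none

Start in {E}.
Read 'y': {E} → ∅.
The set is empty and remains empty for the remaining 1 symbol.
No reachable set along the way intersects F.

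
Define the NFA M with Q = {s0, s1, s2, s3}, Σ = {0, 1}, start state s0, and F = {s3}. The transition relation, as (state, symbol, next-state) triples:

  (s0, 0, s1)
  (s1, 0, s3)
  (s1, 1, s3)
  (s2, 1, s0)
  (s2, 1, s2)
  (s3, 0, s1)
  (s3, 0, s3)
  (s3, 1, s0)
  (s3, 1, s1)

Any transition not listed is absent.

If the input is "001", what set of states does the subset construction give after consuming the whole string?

{s0, s1}

Start in {s0}.
Read '0': {s0} → {s1}.
Read '0': {s1} → {s3}.
Read '1': {s3} → {s0, s1}.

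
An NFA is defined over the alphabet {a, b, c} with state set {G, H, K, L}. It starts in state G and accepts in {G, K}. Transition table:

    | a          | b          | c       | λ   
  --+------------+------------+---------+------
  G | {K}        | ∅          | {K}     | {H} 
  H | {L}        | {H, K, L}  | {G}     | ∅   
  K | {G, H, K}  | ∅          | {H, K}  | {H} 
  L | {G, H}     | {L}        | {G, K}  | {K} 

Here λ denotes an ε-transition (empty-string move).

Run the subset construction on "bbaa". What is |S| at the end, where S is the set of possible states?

4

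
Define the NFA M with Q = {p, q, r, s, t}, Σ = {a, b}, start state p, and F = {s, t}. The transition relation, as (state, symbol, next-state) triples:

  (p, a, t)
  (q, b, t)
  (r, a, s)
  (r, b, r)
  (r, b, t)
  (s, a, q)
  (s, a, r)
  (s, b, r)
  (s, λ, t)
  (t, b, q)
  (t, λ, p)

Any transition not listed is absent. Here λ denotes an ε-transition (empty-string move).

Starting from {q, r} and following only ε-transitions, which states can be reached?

{q, r}

Begin with {q, r}.
No ε-moves leave this set, so the closure equals the set itself.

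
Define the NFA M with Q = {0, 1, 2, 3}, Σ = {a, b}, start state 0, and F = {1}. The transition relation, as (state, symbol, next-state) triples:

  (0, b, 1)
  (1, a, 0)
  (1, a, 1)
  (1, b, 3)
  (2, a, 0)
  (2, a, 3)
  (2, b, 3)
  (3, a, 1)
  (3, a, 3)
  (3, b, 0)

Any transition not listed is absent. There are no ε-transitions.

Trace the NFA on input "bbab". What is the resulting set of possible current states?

{0, 3}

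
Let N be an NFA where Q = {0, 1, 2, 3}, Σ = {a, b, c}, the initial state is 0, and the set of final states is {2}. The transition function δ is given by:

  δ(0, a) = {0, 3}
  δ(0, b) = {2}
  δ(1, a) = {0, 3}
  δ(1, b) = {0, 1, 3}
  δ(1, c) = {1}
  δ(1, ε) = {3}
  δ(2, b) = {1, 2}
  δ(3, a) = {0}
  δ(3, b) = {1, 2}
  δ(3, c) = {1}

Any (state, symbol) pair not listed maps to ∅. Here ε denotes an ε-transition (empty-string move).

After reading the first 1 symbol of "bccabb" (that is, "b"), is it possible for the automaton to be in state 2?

Start in {0}.
Read 'b': 0→{2}; now {2}.
State 2 is in {2}.

Yes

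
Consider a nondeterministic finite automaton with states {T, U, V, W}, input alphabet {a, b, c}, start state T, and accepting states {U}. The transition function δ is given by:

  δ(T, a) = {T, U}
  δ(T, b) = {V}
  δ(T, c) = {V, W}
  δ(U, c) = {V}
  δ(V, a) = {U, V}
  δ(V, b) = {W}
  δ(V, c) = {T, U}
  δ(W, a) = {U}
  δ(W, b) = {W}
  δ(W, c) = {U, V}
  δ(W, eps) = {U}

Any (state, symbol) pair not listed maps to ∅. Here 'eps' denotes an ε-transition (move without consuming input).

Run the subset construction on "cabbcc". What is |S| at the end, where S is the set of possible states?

3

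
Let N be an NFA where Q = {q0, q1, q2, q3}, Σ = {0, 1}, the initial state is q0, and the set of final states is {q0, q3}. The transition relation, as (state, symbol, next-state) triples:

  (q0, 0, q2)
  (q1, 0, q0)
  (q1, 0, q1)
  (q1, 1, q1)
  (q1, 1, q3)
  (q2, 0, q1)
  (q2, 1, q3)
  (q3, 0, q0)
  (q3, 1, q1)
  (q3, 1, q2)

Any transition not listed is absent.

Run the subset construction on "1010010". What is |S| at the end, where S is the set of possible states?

Start in {q0}.
Read '1': q0→∅; now ∅.
The set is empty and remains empty for the remaining 6 symbols.
That set has 0 states.

0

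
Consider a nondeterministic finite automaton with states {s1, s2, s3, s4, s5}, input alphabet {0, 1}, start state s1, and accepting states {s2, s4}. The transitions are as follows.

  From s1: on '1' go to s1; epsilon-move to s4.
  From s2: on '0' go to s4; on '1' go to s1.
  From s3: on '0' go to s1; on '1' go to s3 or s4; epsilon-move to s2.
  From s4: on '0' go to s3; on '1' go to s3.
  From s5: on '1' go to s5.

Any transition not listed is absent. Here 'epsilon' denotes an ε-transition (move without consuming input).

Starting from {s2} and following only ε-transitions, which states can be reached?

{s2}

Begin with {s2}.
No ε-moves leave this set, so the closure equals the set itself.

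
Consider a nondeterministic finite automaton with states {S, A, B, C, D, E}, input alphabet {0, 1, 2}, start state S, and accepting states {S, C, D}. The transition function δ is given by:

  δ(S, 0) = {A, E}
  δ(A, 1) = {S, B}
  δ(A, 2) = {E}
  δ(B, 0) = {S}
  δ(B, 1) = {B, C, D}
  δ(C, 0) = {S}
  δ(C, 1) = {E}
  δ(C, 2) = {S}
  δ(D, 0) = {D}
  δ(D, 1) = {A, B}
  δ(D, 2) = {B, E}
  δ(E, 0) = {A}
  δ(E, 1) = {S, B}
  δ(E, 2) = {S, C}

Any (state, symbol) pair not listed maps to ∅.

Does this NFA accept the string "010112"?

Yes

Start in {S}.
Read '0': S→{A, E}; now {A, E}.
Read '1': A→{S, B}, E→{S, B}; now {S, B}.
Read '0': S→{A, E}, B→{S}; now {S, A, E}.
Read '1': S→∅, A→{S, B}, E→{S, B}; now {S, B}.
Read '1': S→∅, B→{B, C, D}; now {B, C, D}.
Read '2': B→∅, C→{S}, D→{B, E}; now {S, B, E}.
The final set {S, B, E} contains the accepting state S.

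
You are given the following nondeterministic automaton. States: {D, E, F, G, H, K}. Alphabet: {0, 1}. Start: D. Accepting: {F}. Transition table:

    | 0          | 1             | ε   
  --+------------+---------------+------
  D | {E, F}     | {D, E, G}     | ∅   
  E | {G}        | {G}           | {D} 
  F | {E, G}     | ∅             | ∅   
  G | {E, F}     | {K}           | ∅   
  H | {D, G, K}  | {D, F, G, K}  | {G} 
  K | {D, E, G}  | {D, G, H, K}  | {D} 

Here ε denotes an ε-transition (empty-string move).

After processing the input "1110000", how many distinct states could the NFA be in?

Start in {D}.
Read '1': D→{D, E, G}; now {D, E, G}.
Read '1': D→{D, E, G}, E→{G}, G→{K}; now {D, E, G, K}.
Read '1': D→{D, E, G}, E→{G}, G→{K}, K→{D, G, H, K}; now {D, E, G, H, K}.
Read '0': D→{E, F}, E→{G}, G→{E, F}, H→{D, G, K}, K→{D, E, G}; now {D, E, F, G, K}.
Read '0': D→{E, F}, E→{G}, F→{E, G}, G→{E, F}, K→{D, E, G}; now {D, E, F, G}.
Read '0': D→{E, F}, E→{G}, F→{E, G}, G→{E, F}; union {E, F, G}; ε-closure = {D, E, F, G}.
Read '0': D→{E, F}, E→{G}, F→{E, G}, G→{E, F}; union {E, F, G}; ε-closure = {D, E, F, G}.
That set has 4 states.

4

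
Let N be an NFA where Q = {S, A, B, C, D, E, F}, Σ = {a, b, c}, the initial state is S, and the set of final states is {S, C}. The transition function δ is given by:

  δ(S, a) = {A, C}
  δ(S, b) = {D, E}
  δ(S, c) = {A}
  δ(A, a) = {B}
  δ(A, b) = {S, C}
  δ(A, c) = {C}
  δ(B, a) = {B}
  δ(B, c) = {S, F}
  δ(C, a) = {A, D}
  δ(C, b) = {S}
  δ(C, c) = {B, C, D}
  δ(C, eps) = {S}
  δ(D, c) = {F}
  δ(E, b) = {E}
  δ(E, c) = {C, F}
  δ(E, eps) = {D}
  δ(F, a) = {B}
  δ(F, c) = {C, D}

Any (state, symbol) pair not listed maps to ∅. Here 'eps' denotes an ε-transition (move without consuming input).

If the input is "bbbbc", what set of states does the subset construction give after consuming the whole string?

Start in {S}.
Read 'b': {S} → {D, E}.
Read 'b': {D, E} → {D, E}.
Read 'b': {D, E} → {D, E}.
Read 'b': {D, E} → {D, E}.
Read 'c': {D, E} → {S, C, F}.

{S, C, F}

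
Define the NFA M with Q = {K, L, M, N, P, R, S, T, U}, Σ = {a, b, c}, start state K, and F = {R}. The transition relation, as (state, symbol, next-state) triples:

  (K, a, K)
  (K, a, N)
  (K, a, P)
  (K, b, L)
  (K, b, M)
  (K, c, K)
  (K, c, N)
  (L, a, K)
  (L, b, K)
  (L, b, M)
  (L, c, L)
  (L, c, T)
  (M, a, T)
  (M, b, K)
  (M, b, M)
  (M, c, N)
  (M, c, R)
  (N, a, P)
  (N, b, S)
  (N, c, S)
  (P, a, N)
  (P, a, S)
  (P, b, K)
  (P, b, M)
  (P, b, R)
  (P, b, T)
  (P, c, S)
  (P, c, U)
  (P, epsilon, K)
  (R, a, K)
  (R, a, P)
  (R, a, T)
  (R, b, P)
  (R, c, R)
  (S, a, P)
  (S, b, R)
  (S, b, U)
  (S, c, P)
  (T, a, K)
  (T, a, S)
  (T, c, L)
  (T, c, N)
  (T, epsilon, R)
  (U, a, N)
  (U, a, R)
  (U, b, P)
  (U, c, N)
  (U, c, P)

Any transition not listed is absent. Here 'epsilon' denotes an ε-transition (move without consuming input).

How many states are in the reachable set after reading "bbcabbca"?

6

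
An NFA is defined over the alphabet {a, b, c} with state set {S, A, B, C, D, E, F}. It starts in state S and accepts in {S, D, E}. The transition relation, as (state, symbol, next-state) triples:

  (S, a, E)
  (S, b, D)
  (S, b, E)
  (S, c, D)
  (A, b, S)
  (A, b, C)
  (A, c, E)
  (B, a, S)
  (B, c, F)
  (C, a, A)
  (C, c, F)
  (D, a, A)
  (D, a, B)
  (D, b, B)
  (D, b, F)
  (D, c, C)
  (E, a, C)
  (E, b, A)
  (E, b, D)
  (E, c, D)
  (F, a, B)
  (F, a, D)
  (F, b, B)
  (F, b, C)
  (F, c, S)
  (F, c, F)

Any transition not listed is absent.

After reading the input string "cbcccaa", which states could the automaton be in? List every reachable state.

{S, A, B, C}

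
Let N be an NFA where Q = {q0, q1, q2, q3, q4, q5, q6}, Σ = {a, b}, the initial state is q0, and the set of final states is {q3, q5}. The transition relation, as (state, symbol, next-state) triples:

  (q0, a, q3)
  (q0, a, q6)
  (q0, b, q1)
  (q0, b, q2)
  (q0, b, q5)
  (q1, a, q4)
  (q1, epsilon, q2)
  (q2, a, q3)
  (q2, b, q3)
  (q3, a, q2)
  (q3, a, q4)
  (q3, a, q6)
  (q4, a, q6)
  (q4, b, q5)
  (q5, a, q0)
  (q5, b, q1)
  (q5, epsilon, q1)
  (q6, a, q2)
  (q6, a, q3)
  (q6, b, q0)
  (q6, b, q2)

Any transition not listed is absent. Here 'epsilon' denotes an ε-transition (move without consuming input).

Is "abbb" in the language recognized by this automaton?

Yes

Start in {q0}.
Read 'a': q0→{q3, q6}; now {q3, q6}.
Read 'b': q3→∅, q6→{q0, q2}; now {q0, q2}.
Read 'b': q0→{q1, q2, q5}, q2→{q3}; now {q1, q2, q3, q5}.
Read 'b': q1→∅, q2→{q3}, q3→∅, q5→{q1}; union {q1, q3}; ε-closure = {q1, q2, q3}.
The final set {q1, q2, q3} contains the accepting state q3.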